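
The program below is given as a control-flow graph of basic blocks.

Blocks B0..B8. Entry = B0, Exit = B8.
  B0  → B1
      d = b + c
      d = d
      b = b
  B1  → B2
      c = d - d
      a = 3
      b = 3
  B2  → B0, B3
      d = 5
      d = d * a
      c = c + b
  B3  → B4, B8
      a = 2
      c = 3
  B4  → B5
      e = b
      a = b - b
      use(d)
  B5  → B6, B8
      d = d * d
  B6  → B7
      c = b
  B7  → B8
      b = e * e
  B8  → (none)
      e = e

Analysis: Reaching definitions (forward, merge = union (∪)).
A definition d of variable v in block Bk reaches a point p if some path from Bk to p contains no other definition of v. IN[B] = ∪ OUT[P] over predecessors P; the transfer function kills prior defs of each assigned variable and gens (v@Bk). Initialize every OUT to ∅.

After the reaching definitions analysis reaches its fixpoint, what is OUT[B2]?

Fixpoint table:
  B0:   IN={a@B1, b@B1, c@B2, d@B2}   OUT={a@B1, b@B0, c@B2, d@B0}
  B1:   IN={a@B1, b@B0, c@B2, d@B0}   OUT={a@B1, b@B1, c@B1, d@B0}
  B2:   IN={a@B1, b@B1, c@B1, d@B0}   OUT={a@B1, b@B1, c@B2, d@B2}
  B3:   IN={a@B1, b@B1, c@B2, d@B2}   OUT={a@B3, b@B1, c@B3, d@B2}
  B4:   IN={a@B3, b@B1, c@B3, d@B2}   OUT={a@B4, b@B1, c@B3, d@B2, e@B4}
  B5:   IN={a@B4, b@B1, c@B3, d@B2, e@B4}   OUT={a@B4, b@B1, c@B3, d@B5, e@B4}
  B6:   IN={a@B4, b@B1, c@B3, d@B5, e@B4}   OUT={a@B4, b@B1, c@B6, d@B5, e@B4}
  B7:   IN={a@B4, b@B1, c@B6, d@B5, e@B4}   OUT={a@B4, b@B7, c@B6, d@B5, e@B4}
  B8:   IN={a@B3, a@B4, b@B1, b@B7, c@B3, c@B6, d@B2, d@B5, e@B4}   OUT={a@B3, a@B4, b@B1, b@B7, c@B3, c@B6, d@B2, d@B5, e@B8}

Merge at B2: IN[B2] = OUT[B1] = {a@B1, b@B1, c@B1, d@B0}
Applying B2's transfer function to that IN value gives OUT[B2] (row B2 above).

Answer: {a@B1, b@B1, c@B2, d@B2}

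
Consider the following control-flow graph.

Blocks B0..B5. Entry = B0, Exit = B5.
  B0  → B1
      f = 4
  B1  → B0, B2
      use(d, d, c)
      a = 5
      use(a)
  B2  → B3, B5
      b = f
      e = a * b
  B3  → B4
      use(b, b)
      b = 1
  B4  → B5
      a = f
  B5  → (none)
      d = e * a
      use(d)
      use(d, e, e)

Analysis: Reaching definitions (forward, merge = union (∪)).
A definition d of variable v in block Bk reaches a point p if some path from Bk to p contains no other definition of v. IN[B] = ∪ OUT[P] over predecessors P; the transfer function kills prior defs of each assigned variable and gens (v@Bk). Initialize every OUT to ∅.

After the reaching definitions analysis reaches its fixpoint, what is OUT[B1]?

Answer: {a@B1, f@B0}

Working:
Converged values:
  B0:  IN={a@B1, f@B0}  OUT={a@B1, f@B0}
  B1:  IN={a@B1, f@B0}  OUT={a@B1, f@B0}
  B2:  IN={a@B1, f@B0}  OUT={a@B1, b@B2, e@B2, f@B0}
  B3:  IN={a@B1, b@B2, e@B2, f@B0}  OUT={a@B1, b@B3, e@B2, f@B0}
  B4:  IN={a@B1, b@B3, e@B2, f@B0}  OUT={a@B4, b@B3, e@B2, f@B0}
  B5:  IN={a@B1, a@B4, b@B2, b@B3, e@B2, f@B0}  OUT={a@B1, a@B4, b@B2, b@B3, d@B5, e@B2, f@B0}

Merge at B1: IN[B1] = OUT[B0] = {a@B1, f@B0}
Applying B1's transfer function to that IN value gives OUT[B1] (row B1 above).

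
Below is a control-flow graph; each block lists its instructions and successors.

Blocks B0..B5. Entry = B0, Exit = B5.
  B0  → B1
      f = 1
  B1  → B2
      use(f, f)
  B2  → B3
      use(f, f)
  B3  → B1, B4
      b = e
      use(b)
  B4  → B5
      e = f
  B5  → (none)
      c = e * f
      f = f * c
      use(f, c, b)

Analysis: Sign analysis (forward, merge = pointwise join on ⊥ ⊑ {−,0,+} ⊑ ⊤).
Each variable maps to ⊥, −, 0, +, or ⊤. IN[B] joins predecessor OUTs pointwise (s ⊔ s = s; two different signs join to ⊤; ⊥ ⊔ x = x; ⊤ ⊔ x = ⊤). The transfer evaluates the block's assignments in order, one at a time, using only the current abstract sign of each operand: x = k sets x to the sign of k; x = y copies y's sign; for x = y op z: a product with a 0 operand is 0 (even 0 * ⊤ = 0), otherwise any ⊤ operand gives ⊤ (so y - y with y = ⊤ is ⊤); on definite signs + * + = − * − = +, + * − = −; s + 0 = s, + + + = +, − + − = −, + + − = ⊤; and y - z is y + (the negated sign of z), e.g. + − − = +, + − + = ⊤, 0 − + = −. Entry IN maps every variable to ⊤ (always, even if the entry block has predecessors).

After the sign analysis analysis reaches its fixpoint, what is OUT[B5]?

Answer: {a: ⊤, b: ⊤, c: +, d: ⊤, e: +, f: +}

Derivation:
Fixpoint table:
  B0:   IN=(all ⊤)   OUT={f:+; rest ⊤}
  B1:   IN={f:+; rest ⊤}   OUT={f:+; rest ⊤}
  B2:   IN={f:+; rest ⊤}   OUT={f:+; rest ⊤}
  B3:   IN={f:+; rest ⊤}   OUT={f:+; rest ⊤}
  B4:   IN={f:+; rest ⊤}   OUT={e:+, f:+; rest ⊤}
  B5:   IN={e:+, f:+; rest ⊤}   OUT={c:+, e:+, f:+; rest ⊤}

Merge at B5: IN[B5] = OUT[B4] = {a: ⊤, b: ⊤, c: ⊤, d: ⊤, e: +, f: +}
Applying B5's transfer function to that IN value gives OUT[B5] (row B5 above).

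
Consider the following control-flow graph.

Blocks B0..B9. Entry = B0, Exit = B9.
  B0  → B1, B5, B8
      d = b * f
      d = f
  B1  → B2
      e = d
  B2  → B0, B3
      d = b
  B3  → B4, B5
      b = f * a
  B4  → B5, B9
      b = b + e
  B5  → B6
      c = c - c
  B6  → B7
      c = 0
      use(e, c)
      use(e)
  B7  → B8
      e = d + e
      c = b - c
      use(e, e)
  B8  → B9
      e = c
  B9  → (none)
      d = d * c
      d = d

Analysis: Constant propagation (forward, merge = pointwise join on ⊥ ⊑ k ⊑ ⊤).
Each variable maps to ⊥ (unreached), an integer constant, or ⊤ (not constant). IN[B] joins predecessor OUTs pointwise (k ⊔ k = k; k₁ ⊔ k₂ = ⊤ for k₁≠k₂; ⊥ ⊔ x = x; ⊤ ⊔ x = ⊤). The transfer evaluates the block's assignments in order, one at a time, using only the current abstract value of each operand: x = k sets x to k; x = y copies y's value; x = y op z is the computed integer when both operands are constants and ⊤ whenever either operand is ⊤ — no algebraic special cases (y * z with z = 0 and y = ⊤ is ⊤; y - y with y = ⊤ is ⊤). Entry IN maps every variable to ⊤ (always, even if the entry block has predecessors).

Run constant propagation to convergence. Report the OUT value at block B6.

Fixpoint table:
  B0:  IN=(all ⊤)  OUT=(all ⊤)
  B1:  IN=(all ⊤)  OUT=(all ⊤)
  B2:  IN=(all ⊤)  OUT=(all ⊤)
  B3:  IN=(all ⊤)  OUT=(all ⊤)
  B4:  IN=(all ⊤)  OUT=(all ⊤)
  B5:  IN=(all ⊤)  OUT=(all ⊤)
  B6:  IN=(all ⊤)  OUT={c:0; rest ⊤}
  B7:  IN={c:0; rest ⊤}  OUT=(all ⊤)
  B8:  IN=(all ⊤)  OUT=(all ⊤)
  B9:  IN=(all ⊤)  OUT=(all ⊤)

Merge at B6: IN[B6] = OUT[B5] = {a: ⊤, b: ⊤, c: ⊤, d: ⊤, e: ⊤, f: ⊤}
Applying B6's transfer function to that IN value gives OUT[B6] (row B6 above).

Answer: {a: ⊤, b: ⊤, c: 0, d: ⊤, e: ⊤, f: ⊤}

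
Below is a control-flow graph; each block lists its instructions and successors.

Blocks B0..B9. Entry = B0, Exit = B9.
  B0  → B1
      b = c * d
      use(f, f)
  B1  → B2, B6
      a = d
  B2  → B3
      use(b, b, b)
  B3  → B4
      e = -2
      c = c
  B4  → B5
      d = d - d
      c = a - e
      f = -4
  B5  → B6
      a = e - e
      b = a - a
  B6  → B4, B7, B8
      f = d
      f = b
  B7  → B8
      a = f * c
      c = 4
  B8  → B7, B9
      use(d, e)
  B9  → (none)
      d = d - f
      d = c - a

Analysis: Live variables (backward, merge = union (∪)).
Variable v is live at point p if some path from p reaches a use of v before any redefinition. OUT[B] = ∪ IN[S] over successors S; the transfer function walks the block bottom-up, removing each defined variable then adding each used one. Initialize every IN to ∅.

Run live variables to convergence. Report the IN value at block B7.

Answer: {c, d, e, f}

Derivation:
Converged values:
  B0:  IN={c, d, e, f}  OUT={b, c, d, e}
  B1:  IN={b, c, d, e}  OUT={a, b, c, d, e}
  B2:  IN={a, b, c, d}  OUT={a, c, d}
  B3:  IN={a, c, d}  OUT={a, d, e}
  B4:  IN={a, d, e}  OUT={c, d, e}
  B5:  IN={c, d, e}  OUT={a, b, c, d, e}
  B6:  IN={a, b, c, d, e}  OUT={a, c, d, e, f}
  B7:  IN={c, d, e, f}  OUT={a, c, d, e, f}
  B8:  IN={a, c, d, e, f}  OUT={a, c, d, e, f}
  B9:  IN={a, c, d, f}  OUT={}

Merge at B7: OUT[B7] = IN[B8] = {a, c, d, e, f}
Applying B7's transfer function to that OUT value gives IN[B7] (row B7 above).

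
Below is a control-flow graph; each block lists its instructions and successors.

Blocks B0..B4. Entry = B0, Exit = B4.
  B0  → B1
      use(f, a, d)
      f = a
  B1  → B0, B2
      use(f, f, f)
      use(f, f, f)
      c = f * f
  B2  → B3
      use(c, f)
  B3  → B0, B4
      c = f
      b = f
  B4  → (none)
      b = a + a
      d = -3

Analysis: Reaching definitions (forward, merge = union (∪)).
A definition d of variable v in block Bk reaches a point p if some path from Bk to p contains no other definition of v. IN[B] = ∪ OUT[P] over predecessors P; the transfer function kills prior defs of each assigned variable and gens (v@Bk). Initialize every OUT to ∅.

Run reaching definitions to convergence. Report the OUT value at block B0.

Converged values:
  B0:   IN={b@B3, c@B1, c@B3, f@B0}   OUT={b@B3, c@B1, c@B3, f@B0}
  B1:   IN={b@B3, c@B1, c@B3, f@B0}   OUT={b@B3, c@B1, f@B0}
  B2:   IN={b@B3, c@B1, f@B0}   OUT={b@B3, c@B1, f@B0}
  B3:   IN={b@B3, c@B1, f@B0}   OUT={b@B3, c@B3, f@B0}
  B4:   IN={b@B3, c@B3, f@B0}   OUT={b@B4, c@B3, d@B4, f@B0}

Merge at B0 (entry node, so the boundary value {} is joined with the incoming edge(s)): IN[B0] = {} ⊔ OUT[B1] ⊔ OUT[B3] = {b@B3, c@B1, c@B3, f@B0}
Applying B0's transfer function to that IN value gives OUT[B0] (row B0 above).

Answer: {b@B3, c@B1, c@B3, f@B0}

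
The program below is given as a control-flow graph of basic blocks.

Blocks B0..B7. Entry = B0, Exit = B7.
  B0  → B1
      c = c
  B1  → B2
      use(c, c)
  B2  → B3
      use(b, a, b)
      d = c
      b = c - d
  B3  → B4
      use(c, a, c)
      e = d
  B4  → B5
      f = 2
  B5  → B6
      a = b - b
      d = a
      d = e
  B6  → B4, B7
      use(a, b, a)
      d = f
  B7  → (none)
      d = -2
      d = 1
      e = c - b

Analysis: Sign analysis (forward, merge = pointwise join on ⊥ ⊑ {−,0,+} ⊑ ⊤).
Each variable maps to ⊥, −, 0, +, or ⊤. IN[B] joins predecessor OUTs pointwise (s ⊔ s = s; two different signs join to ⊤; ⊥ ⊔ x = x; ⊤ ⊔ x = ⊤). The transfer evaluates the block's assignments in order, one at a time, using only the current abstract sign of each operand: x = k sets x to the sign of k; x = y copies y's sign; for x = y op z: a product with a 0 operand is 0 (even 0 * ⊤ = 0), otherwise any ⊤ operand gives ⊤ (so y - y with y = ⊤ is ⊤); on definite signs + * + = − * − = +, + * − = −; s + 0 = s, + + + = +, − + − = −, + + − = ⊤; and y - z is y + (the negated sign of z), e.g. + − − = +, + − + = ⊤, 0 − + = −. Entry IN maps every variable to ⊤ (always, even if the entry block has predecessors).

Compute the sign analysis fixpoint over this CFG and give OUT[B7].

Fixpoint table:
  B0: | IN=(all ⊤) | OUT=(all ⊤)
  B1: | IN=(all ⊤) | OUT=(all ⊤)
  B2: | IN=(all ⊤) | OUT=(all ⊤)
  B3: | IN=(all ⊤) | OUT=(all ⊤)
  B4: | IN=(all ⊤) | OUT={f:+; rest ⊤}
  B5: | IN={f:+; rest ⊤} | OUT={f:+; rest ⊤}
  B6: | IN={f:+; rest ⊤} | OUT={d:+, f:+; rest ⊤}
  B7: | IN={d:+, f:+; rest ⊤} | OUT={d:+, f:+; rest ⊤}

Merge at B7: IN[B7] = OUT[B6] = {a: ⊤, b: ⊤, c: ⊤, d: +, e: ⊤, f: +}
Applying B7's transfer function to that IN value gives OUT[B7] (row B7 above).

Answer: {a: ⊤, b: ⊤, c: ⊤, d: +, e: ⊤, f: +}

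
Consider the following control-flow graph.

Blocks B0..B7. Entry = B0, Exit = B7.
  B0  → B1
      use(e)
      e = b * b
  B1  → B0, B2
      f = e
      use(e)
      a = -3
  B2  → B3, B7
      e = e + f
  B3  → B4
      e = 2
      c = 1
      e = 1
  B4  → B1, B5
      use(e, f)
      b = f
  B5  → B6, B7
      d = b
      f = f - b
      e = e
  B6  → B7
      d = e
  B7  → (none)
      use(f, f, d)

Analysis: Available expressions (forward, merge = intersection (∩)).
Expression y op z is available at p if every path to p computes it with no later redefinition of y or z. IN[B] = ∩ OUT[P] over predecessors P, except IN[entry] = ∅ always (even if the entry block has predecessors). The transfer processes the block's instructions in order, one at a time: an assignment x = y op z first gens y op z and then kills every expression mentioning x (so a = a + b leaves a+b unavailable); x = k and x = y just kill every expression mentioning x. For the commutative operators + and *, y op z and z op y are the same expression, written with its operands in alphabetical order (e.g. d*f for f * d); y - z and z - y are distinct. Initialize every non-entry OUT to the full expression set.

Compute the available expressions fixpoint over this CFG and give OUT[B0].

Answer: {b*b}

Trace:
Fixpoint table:
  B0:  IN={}  OUT={b*b}
  B1:  IN={}  OUT={}
  B2:  IN={}  OUT={}
  B3:  IN={}  OUT={}
  B4:  IN={}  OUT={}
  B5:  IN={}  OUT={}
  B6:  IN={}  OUT={}
  B7:  IN={}  OUT={}

Merge at B0 (entry node, so the boundary value {} is joined with the incoming edge(s)): IN[B0] = {} ∩ OUT[B1] = {}
Applying B0's transfer function to that IN value gives OUT[B0] (row B0 above).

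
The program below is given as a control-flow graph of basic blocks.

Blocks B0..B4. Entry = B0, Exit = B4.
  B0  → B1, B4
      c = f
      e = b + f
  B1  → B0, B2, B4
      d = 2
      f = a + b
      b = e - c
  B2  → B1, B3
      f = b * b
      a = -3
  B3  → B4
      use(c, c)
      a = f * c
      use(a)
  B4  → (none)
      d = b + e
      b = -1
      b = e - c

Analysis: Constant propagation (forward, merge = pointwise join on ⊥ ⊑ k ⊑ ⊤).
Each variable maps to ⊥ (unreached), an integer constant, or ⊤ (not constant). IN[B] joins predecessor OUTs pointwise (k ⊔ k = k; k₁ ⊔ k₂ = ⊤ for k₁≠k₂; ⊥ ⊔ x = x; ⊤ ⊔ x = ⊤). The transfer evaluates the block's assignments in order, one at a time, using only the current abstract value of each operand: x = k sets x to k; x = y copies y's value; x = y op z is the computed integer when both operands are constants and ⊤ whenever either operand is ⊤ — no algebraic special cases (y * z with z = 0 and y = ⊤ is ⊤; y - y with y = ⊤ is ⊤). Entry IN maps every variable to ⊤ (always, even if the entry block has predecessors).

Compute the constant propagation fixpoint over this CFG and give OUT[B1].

Answer: {a: ⊤, b: ⊤, c: ⊤, d: 2, e: ⊤, f: ⊤}

Derivation:
Fixpoint table:
  B0: | IN=(all ⊤) | OUT=(all ⊤)
  B1: | IN=(all ⊤) | OUT={d:2; rest ⊤}
  B2: | IN={d:2; rest ⊤} | OUT={a:-3, d:2; rest ⊤}
  B3: | IN={a:-3, d:2; rest ⊤} | OUT={d:2; rest ⊤}
  B4: | IN=(all ⊤) | OUT=(all ⊤)

Merge at B1: IN[B1] = OUT[B0] ⊔ OUT[B2] = {a: ⊤, b: ⊤, c: ⊤, d: ⊤, e: ⊤, f: ⊤}
Applying B1's transfer function to that IN value gives OUT[B1] (row B1 above).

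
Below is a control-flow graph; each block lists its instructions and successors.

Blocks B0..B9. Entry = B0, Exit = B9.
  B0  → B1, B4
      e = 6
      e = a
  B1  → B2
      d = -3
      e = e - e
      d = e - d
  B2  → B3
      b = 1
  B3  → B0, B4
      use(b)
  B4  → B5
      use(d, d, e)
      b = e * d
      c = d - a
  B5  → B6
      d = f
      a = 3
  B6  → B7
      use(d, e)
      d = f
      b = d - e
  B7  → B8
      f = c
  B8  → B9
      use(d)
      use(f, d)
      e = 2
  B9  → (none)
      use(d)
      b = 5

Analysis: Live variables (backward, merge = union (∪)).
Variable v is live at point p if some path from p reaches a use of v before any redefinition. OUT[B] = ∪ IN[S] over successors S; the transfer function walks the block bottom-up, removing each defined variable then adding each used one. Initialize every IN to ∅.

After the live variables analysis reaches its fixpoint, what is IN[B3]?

Per-block solution:
  B0:   IN={a, d, f}   OUT={a, d, e, f}
  B1:   IN={a, e, f}   OUT={a, d, e, f}
  B2:   IN={a, d, e, f}   OUT={a, b, d, e, f}
  B3:   IN={a, b, d, e, f}   OUT={a, d, e, f}
  B4:   IN={a, d, e, f}   OUT={c, e, f}
  B5:   IN={c, e, f}   OUT={c, d, e, f}
  B6:   IN={c, d, e, f}   OUT={c, d}
  B7:   IN={c, d}   OUT={d, f}
  B8:   IN={d, f}   OUT={d}
  B9:   IN={d}   OUT={}

Merge at B3: OUT[B3] = IN[B0] ⊔ IN[B4] = {a, d, e, f}
Applying B3's transfer function to that OUT value gives IN[B3] (row B3 above).

Answer: {a, b, d, e, f}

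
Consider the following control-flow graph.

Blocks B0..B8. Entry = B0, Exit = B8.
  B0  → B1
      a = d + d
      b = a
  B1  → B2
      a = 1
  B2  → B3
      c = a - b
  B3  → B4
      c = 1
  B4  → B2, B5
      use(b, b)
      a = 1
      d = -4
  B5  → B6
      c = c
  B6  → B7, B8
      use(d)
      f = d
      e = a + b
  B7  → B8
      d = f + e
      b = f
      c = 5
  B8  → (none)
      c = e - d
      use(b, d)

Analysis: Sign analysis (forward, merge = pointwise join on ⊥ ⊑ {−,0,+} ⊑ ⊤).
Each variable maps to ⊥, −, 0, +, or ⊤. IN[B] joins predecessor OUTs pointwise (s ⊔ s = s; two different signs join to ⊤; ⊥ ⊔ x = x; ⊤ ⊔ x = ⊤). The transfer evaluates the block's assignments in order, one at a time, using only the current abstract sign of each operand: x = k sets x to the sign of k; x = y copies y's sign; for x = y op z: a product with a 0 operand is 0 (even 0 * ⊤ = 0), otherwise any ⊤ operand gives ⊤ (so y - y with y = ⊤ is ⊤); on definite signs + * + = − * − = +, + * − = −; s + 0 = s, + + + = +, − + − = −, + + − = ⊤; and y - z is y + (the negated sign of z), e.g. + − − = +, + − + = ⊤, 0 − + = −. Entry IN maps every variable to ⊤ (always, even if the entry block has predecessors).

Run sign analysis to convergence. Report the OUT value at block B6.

Fixpoint table:
  B0:  IN=(all ⊤)  OUT=(all ⊤)
  B1:  IN=(all ⊤)  OUT={a:+; rest ⊤}
  B2:  IN={a:+; rest ⊤}  OUT={a:+; rest ⊤}
  B3:  IN={a:+; rest ⊤}  OUT={a:+, c:+; rest ⊤}
  B4:  IN={a:+, c:+; rest ⊤}  OUT={a:+, c:+, d:-; rest ⊤}
  B5:  IN={a:+, c:+, d:-; rest ⊤}  OUT={a:+, c:+, d:-; rest ⊤}
  B6:  IN={a:+, c:+, d:-; rest ⊤}  OUT={a:+, c:+, d:-, f:-; rest ⊤}
  B7:  IN={a:+, c:+, d:-, f:-; rest ⊤}  OUT={a:+, b:-, c:+, f:-; rest ⊤}
  B8:  IN={a:+, c:+, f:-; rest ⊤}  OUT={a:+, f:-; rest ⊤}

Merge at B6: IN[B6] = OUT[B5] = {a: +, b: ⊤, c: +, d: -, e: ⊤, f: ⊤}
Applying B6's transfer function to that IN value gives OUT[B6] (row B6 above).

Answer: {a: +, b: ⊤, c: +, d: -, e: ⊤, f: -}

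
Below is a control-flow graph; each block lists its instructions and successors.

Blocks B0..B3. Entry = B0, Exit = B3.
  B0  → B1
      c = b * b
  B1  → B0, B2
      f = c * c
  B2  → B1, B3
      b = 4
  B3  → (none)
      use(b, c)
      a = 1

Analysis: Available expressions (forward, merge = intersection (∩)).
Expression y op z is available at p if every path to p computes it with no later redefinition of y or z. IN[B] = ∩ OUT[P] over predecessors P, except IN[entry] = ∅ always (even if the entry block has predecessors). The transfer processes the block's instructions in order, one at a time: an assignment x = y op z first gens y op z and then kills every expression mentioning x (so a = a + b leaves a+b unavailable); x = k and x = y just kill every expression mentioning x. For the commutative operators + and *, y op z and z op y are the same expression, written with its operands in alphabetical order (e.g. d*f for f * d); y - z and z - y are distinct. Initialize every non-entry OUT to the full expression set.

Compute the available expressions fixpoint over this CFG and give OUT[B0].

Converged values:
  B0:  IN={}  OUT={b*b}
  B1:  IN={}  OUT={c*c}
  B2:  IN={c*c}  OUT={c*c}
  B3:  IN={c*c}  OUT={c*c}

Merge at B0 (entry node, so the boundary value {} is joined with the incoming edge(s)): IN[B0] = {} ∩ OUT[B1] = {}
Applying B0's transfer function to that IN value gives OUT[B0] (row B0 above).

Answer: {b*b}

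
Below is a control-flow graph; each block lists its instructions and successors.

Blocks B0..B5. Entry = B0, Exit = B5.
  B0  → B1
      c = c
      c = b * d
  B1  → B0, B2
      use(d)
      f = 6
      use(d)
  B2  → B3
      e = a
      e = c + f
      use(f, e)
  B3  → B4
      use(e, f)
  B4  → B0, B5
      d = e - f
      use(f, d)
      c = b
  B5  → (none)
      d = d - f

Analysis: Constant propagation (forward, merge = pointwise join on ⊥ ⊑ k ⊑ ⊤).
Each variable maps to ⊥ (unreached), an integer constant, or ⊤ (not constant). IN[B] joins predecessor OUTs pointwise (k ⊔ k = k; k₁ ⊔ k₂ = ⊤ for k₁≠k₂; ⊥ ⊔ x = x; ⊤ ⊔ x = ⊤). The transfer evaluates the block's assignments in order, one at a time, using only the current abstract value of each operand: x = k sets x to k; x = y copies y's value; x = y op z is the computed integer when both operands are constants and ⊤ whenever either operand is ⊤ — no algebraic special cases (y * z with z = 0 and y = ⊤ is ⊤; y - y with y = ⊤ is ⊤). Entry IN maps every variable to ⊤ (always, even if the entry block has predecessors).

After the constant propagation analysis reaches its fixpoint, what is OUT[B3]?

Answer: {a: ⊤, b: ⊤, c: ⊤, d: ⊤, e: ⊤, f: 6}

Trace:
Converged values:
  B0: | IN=(all ⊤) | OUT=(all ⊤)
  B1: | IN=(all ⊤) | OUT={f:6; rest ⊤}
  B2: | IN={f:6; rest ⊤} | OUT={f:6; rest ⊤}
  B3: | IN={f:6; rest ⊤} | OUT={f:6; rest ⊤}
  B4: | IN={f:6; rest ⊤} | OUT={f:6; rest ⊤}
  B5: | IN={f:6; rest ⊤} | OUT={f:6; rest ⊤}

Merge at B3: IN[B3] = OUT[B2] = {a: ⊤, b: ⊤, c: ⊤, d: ⊤, e: ⊤, f: 6}
Applying B3's transfer function to that IN value gives OUT[B3] (row B3 above).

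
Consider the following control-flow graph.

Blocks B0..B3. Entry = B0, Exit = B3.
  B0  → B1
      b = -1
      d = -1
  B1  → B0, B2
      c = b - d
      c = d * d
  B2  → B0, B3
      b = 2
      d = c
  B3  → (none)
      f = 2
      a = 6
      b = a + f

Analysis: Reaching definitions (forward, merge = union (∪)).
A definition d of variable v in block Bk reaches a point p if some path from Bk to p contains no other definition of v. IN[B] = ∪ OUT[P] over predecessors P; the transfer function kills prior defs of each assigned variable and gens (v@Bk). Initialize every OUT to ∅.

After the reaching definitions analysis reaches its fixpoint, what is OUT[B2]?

Converged values:
  B0: | IN={b@B0, b@B2, c@B1, d@B0, d@B2} | OUT={b@B0, c@B1, d@B0}
  B1: | IN={b@B0, c@B1, d@B0} | OUT={b@B0, c@B1, d@B0}
  B2: | IN={b@B0, c@B1, d@B0} | OUT={b@B2, c@B1, d@B2}
  B3: | IN={b@B2, c@B1, d@B2} | OUT={a@B3, b@B3, c@B1, d@B2, f@B3}

Merge at B2: IN[B2] = OUT[B1] = {b@B0, c@B1, d@B0}
Applying B2's transfer function to that IN value gives OUT[B2] (row B2 above).

Answer: {b@B2, c@B1, d@B2}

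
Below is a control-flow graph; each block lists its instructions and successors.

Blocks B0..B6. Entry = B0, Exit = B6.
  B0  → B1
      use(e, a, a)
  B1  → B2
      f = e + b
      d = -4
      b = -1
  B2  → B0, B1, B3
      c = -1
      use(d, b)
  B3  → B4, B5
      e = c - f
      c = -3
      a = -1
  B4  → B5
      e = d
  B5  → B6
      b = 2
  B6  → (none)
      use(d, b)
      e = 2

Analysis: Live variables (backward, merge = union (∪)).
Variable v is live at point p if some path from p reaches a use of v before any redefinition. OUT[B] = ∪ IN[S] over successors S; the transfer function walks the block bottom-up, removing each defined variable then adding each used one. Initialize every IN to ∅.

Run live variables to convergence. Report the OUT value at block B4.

Answer: {d}

Derivation:
Converged values:
  B0:  IN={a, b, e}  OUT={a, b, e}
  B1:  IN={a, b, e}  OUT={a, b, d, e, f}
  B2:  IN={a, b, d, e, f}  OUT={a, b, c, d, e, f}
  B3:  IN={c, d, f}  OUT={d}
  B4:  IN={d}  OUT={d}
  B5:  IN={d}  OUT={b, d}
  B6:  IN={b, d}  OUT={}

Merge at B4: OUT[B4] = IN[B5] = {d}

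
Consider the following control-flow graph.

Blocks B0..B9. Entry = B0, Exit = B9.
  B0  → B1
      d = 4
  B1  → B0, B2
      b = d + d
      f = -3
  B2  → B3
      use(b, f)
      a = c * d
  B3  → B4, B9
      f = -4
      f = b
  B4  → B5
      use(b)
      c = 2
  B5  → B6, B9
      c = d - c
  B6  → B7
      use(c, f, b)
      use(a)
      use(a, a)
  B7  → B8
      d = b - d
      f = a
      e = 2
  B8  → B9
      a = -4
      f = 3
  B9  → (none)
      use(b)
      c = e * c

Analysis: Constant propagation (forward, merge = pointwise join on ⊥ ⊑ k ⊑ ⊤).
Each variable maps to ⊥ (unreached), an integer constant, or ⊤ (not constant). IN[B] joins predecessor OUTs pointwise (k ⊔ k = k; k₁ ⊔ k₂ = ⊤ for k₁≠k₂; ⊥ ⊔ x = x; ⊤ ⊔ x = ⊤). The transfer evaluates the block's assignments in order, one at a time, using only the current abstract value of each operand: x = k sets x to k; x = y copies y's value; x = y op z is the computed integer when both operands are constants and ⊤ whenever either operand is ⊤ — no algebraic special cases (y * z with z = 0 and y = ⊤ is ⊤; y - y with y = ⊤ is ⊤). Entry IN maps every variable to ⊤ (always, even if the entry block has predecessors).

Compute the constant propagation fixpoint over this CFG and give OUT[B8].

Answer: {a: -4, b: 8, c: 2, d: 4, e: 2, f: 3}

Working:
Fixpoint table:
  B0:  IN=(all ⊤)  OUT={d:4; rest ⊤}
  B1:  IN={d:4; rest ⊤}  OUT={b:8, d:4, f:-3; rest ⊤}
  B2:  IN={b:8, d:4, f:-3; rest ⊤}  OUT={b:8, d:4, f:-3; rest ⊤}
  B3:  IN={b:8, d:4, f:-3; rest ⊤}  OUT={b:8, d:4, f:8; rest ⊤}
  B4:  IN={b:8, d:4, f:8; rest ⊤}  OUT={b:8, c:2, d:4, f:8; rest ⊤}
  B5:  IN={b:8, c:2, d:4, f:8; rest ⊤}  OUT={b:8, c:2, d:4, f:8; rest ⊤}
  B6:  IN={b:8, c:2, d:4, f:8; rest ⊤}  OUT={b:8, c:2, d:4, f:8; rest ⊤}
  B7:  IN={b:8, c:2, d:4, f:8; rest ⊤}  OUT={b:8, c:2, d:4, e:2; rest ⊤}
  B8:  IN={b:8, c:2, d:4, e:2; rest ⊤}  OUT={a:-4, b:8, c:2, d:4, e:2, f:3; rest ⊤}
  B9:  IN={b:8, d:4; rest ⊤}  OUT={b:8, d:4; rest ⊤}

Merge at B8: IN[B8] = OUT[B7] = {a: ⊤, b: 8, c: 2, d: 4, e: 2, f: ⊤}
Applying B8's transfer function to that IN value gives OUT[B8] (row B8 above).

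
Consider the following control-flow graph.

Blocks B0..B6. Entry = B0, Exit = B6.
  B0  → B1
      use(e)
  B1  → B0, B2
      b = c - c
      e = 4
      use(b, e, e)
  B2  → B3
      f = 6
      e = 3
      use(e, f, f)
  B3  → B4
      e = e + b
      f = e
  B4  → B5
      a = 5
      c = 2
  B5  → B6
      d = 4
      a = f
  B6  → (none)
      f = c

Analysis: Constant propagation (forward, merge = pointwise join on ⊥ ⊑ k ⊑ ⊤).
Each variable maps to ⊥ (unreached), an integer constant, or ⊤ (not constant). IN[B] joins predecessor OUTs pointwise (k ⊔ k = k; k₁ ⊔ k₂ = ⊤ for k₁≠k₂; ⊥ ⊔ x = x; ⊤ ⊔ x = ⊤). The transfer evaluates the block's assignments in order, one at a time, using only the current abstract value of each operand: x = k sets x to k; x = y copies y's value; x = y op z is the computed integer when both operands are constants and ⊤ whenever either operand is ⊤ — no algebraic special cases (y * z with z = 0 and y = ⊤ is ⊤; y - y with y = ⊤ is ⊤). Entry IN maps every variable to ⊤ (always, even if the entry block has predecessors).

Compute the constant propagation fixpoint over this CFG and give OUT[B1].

Answer: {a: ⊤, b: ⊤, c: ⊤, d: ⊤, e: 4, f: ⊤}

Working:
Per-block solution:
  B0: | IN=(all ⊤) | OUT=(all ⊤)
  B1: | IN=(all ⊤) | OUT={e:4; rest ⊤}
  B2: | IN={e:4; rest ⊤} | OUT={e:3, f:6; rest ⊤}
  B3: | IN={e:3, f:6; rest ⊤} | OUT=(all ⊤)
  B4: | IN=(all ⊤) | OUT={a:5, c:2; rest ⊤}
  B5: | IN={a:5, c:2; rest ⊤} | OUT={c:2, d:4; rest ⊤}
  B6: | IN={c:2, d:4; rest ⊤} | OUT={c:2, d:4, f:2; rest ⊤}

Merge at B1: IN[B1] = OUT[B0] = {a: ⊤, b: ⊤, c: ⊤, d: ⊤, e: ⊤, f: ⊤}
Applying B1's transfer function to that IN value gives OUT[B1] (row B1 above).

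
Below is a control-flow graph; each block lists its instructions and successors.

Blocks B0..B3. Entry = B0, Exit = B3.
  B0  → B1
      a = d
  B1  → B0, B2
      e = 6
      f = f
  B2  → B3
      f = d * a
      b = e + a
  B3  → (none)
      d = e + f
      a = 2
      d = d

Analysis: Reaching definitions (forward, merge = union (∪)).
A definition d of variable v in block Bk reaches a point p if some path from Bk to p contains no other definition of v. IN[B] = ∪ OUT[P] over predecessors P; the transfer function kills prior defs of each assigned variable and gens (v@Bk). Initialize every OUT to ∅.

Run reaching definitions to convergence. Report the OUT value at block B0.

Answer: {a@B0, e@B1, f@B1}

Trace:
Fixpoint table:
  B0:   IN={a@B0, e@B1, f@B1}   OUT={a@B0, e@B1, f@B1}
  B1:   IN={a@B0, e@B1, f@B1}   OUT={a@B0, e@B1, f@B1}
  B2:   IN={a@B0, e@B1, f@B1}   OUT={a@B0, b@B2, e@B1, f@B2}
  B3:   IN={a@B0, b@B2, e@B1, f@B2}   OUT={a@B3, b@B2, d@B3, e@B1, f@B2}

Merge at B0 (entry node, so the boundary value {} is joined with the incoming edge(s)): IN[B0] = {} ⊔ OUT[B1] = {a@B0, e@B1, f@B1}
Applying B0's transfer function to that IN value gives OUT[B0] (row B0 above).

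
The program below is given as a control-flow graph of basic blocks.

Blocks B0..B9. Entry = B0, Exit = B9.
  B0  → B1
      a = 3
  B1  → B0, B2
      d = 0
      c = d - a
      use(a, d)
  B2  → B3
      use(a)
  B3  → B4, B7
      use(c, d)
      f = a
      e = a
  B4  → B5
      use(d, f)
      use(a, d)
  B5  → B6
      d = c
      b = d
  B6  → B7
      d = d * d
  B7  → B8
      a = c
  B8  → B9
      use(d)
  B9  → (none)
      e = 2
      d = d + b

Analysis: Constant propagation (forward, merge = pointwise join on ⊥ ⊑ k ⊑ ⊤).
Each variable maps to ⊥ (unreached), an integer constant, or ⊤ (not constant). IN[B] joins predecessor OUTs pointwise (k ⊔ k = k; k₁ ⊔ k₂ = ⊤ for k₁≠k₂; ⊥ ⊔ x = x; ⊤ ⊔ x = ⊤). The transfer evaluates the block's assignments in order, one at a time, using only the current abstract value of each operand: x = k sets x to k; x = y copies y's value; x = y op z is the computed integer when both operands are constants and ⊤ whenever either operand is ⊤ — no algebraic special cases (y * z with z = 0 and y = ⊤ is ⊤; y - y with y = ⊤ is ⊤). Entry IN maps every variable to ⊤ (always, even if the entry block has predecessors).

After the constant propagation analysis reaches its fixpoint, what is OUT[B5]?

Converged values:
  B0:   IN=(all ⊤)   OUT={a:3; rest ⊤}
  B1:   IN={a:3; rest ⊤}   OUT={a:3, c:-3, d:0; rest ⊤}
  B2:   IN={a:3, c:-3, d:0; rest ⊤}   OUT={a:3, c:-3, d:0; rest ⊤}
  B3:   IN={a:3, c:-3, d:0; rest ⊤}   OUT={a:3, c:-3, d:0, e:3, f:3; rest ⊤}
  B4:   IN={a:3, c:-3, d:0, e:3, f:3; rest ⊤}   OUT={a:3, c:-3, d:0, e:3, f:3; rest ⊤}
  B5:   IN={a:3, c:-3, d:0, e:3, f:3; rest ⊤}   OUT={a:3, b:-3, c:-3, d:-3, e:3, f:3; rest ⊤}
  B6:   IN={a:3, b:-3, c:-3, d:-3, e:3, f:3; rest ⊤}   OUT={a:3, b:-3, c:-3, d:9, e:3, f:3; rest ⊤}
  B7:   IN={a:3, c:-3, e:3, f:3; rest ⊤}   OUT={a:-3, c:-3, e:3, f:3; rest ⊤}
  B8:   IN={a:-3, c:-3, e:3, f:3; rest ⊤}   OUT={a:-3, c:-3, e:3, f:3; rest ⊤}
  B9:   IN={a:-3, c:-3, e:3, f:3; rest ⊤}   OUT={a:-3, c:-3, e:2, f:3; rest ⊤}

Merge at B5: IN[B5] = OUT[B4] = {a: 3, b: ⊤, c: -3, d: 0, e: 3, f: 3}
Applying B5's transfer function to that IN value gives OUT[B5] (row B5 above).

Answer: {a: 3, b: -3, c: -3, d: -3, e: 3, f: 3}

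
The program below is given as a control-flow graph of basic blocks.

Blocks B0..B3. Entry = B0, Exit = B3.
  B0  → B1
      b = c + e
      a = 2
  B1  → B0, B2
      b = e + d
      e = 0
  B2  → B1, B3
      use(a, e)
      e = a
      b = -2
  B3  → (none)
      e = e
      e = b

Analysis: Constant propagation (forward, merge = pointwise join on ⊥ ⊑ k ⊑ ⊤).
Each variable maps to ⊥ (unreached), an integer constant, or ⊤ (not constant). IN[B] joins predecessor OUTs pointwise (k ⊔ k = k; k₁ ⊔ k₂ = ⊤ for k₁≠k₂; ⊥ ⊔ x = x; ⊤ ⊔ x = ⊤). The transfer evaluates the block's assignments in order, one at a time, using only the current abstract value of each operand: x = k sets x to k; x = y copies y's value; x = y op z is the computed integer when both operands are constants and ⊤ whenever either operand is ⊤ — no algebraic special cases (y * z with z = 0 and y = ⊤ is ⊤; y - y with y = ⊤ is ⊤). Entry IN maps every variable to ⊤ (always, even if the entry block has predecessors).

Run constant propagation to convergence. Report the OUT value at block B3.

Answer: {a: 2, b: -2, c: ⊤, d: ⊤, e: -2, f: ⊤}

Trace:
Per-block solution:
  B0:   IN=(all ⊤)   OUT={a:2; rest ⊤}
  B1:   IN={a:2; rest ⊤}   OUT={a:2, e:0; rest ⊤}
  B2:   IN={a:2, e:0; rest ⊤}   OUT={a:2, b:-2, e:2; rest ⊤}
  B3:   IN={a:2, b:-2, e:2; rest ⊤}   OUT={a:2, b:-2, e:-2; rest ⊤}

Merge at B3: IN[B3] = OUT[B2] = {a: 2, b: -2, c: ⊤, d: ⊤, e: 2, f: ⊤}
Applying B3's transfer function to that IN value gives OUT[B3] (row B3 above).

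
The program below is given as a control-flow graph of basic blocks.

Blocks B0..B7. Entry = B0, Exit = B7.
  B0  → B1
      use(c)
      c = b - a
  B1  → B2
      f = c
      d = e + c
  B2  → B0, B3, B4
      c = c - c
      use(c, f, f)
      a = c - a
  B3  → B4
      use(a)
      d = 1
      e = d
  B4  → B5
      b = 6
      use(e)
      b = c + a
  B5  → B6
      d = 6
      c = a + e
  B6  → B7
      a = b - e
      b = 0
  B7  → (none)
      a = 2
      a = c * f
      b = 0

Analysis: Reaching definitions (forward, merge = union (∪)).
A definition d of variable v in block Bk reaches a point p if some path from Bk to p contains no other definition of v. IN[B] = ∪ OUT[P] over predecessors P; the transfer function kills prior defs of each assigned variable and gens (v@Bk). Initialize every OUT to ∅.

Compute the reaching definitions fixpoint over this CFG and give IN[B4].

Answer: {a@B2, c@B2, d@B1, d@B3, e@B3, f@B1}

Trace:
Per-block solution:
  B0:  IN={a@B2, c@B2, d@B1, f@B1}  OUT={a@B2, c@B0, d@B1, f@B1}
  B1:  IN={a@B2, c@B0, d@B1, f@B1}  OUT={a@B2, c@B0, d@B1, f@B1}
  B2:  IN={a@B2, c@B0, d@B1, f@B1}  OUT={a@B2, c@B2, d@B1, f@B1}
  B3:  IN={a@B2, c@B2, d@B1, f@B1}  OUT={a@B2, c@B2, d@B3, e@B3, f@B1}
  B4:  IN={a@B2, c@B2, d@B1, d@B3, e@B3, f@B1}  OUT={a@B2, b@B4, c@B2, d@B1, d@B3, e@B3, f@B1}
  B5:  IN={a@B2, b@B4, c@B2, d@B1, d@B3, e@B3, f@B1}  OUT={a@B2, b@B4, c@B5, d@B5, e@B3, f@B1}
  B6:  IN={a@B2, b@B4, c@B5, d@B5, e@B3, f@B1}  OUT={a@B6, b@B6, c@B5, d@B5, e@B3, f@B1}
  B7:  IN={a@B6, b@B6, c@B5, d@B5, e@B3, f@B1}  OUT={a@B7, b@B7, c@B5, d@B5, e@B3, f@B1}

Merge at B4: IN[B4] = OUT[B2] ⊔ OUT[B3] = {a@B2, c@B2, d@B1, d@B3, e@B3, f@B1}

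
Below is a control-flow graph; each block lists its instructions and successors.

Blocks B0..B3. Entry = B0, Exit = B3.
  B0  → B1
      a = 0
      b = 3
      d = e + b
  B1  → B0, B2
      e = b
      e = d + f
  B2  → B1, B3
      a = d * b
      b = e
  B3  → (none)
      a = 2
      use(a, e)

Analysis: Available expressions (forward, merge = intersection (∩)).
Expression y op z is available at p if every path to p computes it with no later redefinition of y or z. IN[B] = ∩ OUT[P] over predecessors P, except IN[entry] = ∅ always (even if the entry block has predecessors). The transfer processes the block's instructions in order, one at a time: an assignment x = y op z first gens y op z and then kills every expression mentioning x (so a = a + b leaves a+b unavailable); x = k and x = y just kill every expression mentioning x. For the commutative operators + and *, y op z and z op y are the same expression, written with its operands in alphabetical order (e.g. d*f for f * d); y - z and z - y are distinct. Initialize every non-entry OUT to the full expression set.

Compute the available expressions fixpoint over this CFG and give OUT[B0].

Per-block solution:
  B0: | IN={} | OUT={b+e}
  B1: | IN={} | OUT={d+f}
  B2: | IN={d+f} | OUT={d+f}
  B3: | IN={d+f} | OUT={d+f}

Merge at B0 (entry node, so the boundary value {} is joined with the incoming edge(s)): IN[B0] = {} ∩ OUT[B1] = {}
Applying B0's transfer function to that IN value gives OUT[B0] (row B0 above).

Answer: {b+e}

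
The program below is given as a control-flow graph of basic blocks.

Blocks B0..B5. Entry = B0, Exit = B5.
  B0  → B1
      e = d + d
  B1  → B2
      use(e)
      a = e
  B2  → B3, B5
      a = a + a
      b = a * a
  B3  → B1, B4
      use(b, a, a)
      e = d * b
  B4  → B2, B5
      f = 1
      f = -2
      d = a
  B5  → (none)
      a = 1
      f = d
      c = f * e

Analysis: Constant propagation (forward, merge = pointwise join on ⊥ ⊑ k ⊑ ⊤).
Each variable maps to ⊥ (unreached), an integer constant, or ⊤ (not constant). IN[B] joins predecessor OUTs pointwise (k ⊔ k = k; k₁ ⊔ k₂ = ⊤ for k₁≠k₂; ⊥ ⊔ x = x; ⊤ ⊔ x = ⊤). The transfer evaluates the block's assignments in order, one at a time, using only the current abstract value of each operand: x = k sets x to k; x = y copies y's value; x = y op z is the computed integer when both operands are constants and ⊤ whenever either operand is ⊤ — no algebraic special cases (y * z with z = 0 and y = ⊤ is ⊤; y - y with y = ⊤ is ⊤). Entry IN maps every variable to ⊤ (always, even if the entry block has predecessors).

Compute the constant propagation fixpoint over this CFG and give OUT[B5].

Answer: {a: 1, b: ⊤, c: ⊤, d: ⊤, e: ⊤, f: ⊤}

Derivation:
Converged values:
  B0: | IN=(all ⊤) | OUT=(all ⊤)
  B1: | IN=(all ⊤) | OUT=(all ⊤)
  B2: | IN=(all ⊤) | OUT=(all ⊤)
  B3: | IN=(all ⊤) | OUT=(all ⊤)
  B4: | IN=(all ⊤) | OUT={f:-2; rest ⊤}
  B5: | IN=(all ⊤) | OUT={a:1; rest ⊤}

Merge at B5: IN[B5] = OUT[B2] ⊔ OUT[B4] = {a: ⊤, b: ⊤, c: ⊤, d: ⊤, e: ⊤, f: ⊤}
Applying B5's transfer function to that IN value gives OUT[B5] (row B5 above).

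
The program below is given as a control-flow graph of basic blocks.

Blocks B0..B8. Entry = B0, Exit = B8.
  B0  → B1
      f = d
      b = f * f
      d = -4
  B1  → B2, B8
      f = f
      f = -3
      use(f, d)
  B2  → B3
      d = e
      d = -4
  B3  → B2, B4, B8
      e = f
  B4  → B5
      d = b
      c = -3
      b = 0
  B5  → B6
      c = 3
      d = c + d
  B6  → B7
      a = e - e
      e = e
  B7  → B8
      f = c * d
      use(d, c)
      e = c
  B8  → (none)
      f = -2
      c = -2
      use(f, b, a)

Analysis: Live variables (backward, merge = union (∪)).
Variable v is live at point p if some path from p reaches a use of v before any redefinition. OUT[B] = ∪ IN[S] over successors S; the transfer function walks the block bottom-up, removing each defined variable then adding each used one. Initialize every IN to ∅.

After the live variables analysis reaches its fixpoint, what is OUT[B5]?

Converged values:
  B0:  IN={a, d, e}  OUT={a, b, d, e, f}
  B1:  IN={a, b, d, e, f}  OUT={a, b, e, f}
  B2:  IN={a, b, e, f}  OUT={a, b, f}
  B3:  IN={a, b, f}  OUT={a, b, e, f}
  B4:  IN={b, e}  OUT={b, d, e}
  B5:  IN={b, d, e}  OUT={b, c, d, e}
  B6:  IN={b, c, d, e}  OUT={a, b, c, d}
  B7:  IN={a, b, c, d}  OUT={a, b}
  B8:  IN={a, b}  OUT={}

Merge at B5: OUT[B5] = IN[B6] = {b, c, d, e}

Answer: {b, c, d, e}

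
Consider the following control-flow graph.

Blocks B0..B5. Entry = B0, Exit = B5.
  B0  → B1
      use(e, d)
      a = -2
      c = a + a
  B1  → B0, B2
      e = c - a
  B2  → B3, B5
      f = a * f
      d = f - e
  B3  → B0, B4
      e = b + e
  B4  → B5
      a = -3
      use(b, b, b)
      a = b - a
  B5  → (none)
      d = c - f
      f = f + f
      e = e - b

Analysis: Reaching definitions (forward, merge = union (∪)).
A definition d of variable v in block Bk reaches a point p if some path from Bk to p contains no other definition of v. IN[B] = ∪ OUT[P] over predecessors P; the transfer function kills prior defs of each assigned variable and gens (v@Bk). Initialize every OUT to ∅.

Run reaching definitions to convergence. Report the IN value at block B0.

Fixpoint table:
  B0:   IN={a@B0, c@B0, d@B2, e@B1, e@B3, f@B2}   OUT={a@B0, c@B0, d@B2, e@B1, e@B3, f@B2}
  B1:   IN={a@B0, c@B0, d@B2, e@B1, e@B3, f@B2}   OUT={a@B0, c@B0, d@B2, e@B1, f@B2}
  B2:   IN={a@B0, c@B0, d@B2, e@B1, f@B2}   OUT={a@B0, c@B0, d@B2, e@B1, f@B2}
  B3:   IN={a@B0, c@B0, d@B2, e@B1, f@B2}   OUT={a@B0, c@B0, d@B2, e@B3, f@B2}
  B4:   IN={a@B0, c@B0, d@B2, e@B3, f@B2}   OUT={a@B4, c@B0, d@B2, e@B3, f@B2}
  B5:   IN={a@B0, a@B4, c@B0, d@B2, e@B1, e@B3, f@B2}   OUT={a@B0, a@B4, c@B0, d@B5, e@B5, f@B5}

Merge at B0 (entry node, so the boundary value {} is joined with the incoming edge(s)): IN[B0] = {} ⊔ OUT[B1] ⊔ OUT[B3] = {a@B0, c@B0, d@B2, e@B1, e@B3, f@B2}

Answer: {a@B0, c@B0, d@B2, e@B1, e@B3, f@B2}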